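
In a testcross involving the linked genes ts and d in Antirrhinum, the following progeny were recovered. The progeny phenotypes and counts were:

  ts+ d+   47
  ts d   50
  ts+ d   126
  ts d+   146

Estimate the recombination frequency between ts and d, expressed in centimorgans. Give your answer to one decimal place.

The two most frequent classes, ts+ d (126) and ts d+ (146), are the parental types, so the F1 was ts+ d / ts d+.
The recombinant classes are ts+ d+ and ts d: 47 + 50 = 97.
Recombination frequency = 97/369 = 0.2629 ≈ 26.3%, i.e. 26.3 centimorgans.

26.3 centimorgans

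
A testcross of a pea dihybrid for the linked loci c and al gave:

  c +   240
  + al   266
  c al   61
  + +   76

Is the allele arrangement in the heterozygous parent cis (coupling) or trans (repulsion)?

trans

The two most frequent classes are + al (266) and c + (240); these are the parental (non-recombinant) types.
So the F1 carried + al on one chromosome and c + on the other — the recessive alleles are on opposite chromosomes (trans / repulsion).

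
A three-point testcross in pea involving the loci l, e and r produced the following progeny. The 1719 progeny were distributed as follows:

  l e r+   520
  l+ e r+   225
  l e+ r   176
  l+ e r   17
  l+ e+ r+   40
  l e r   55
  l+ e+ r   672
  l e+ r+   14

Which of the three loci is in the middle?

The two most frequent reciprocal classes, l e r+ and l+ e+ r, are the parental types, so the F1 was l e r+ / l+ e+ r.
The two rarest classes, l e+ r+ and l+ e r, are the double crossovers. Comparing them with the parentals, only the e allele has switched, so e is the middle locus and the order is r – e – l.

e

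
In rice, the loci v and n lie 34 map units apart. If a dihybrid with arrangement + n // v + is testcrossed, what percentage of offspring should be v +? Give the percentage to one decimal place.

33.0%

A map distance of 34 map units corresponds to a recombination frequency of 0.340.
The F1 is + n / v +, so v + is a parental gamete class with expected frequency (1 − r)/2 = 0.660/2 = 0.3300.
That is 0.3300 = 33.0% of the progeny.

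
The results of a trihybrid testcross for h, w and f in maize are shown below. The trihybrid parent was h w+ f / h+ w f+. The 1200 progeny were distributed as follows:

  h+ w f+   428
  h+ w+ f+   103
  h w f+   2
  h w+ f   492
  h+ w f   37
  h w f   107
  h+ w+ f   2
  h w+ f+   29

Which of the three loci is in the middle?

The two rarest classes, h+ w+ f and h w f+, are the double crossovers. Comparing them with the parentals, only the h allele has switched, so h is the middle locus and the order is w – h – f.

h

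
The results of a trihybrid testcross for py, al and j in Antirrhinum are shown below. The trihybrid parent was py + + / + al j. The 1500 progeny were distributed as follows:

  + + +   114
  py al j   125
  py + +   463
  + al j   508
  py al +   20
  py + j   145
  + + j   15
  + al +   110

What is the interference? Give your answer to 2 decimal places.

The two rarest classes, py al + and + + j, are the double crossovers. Comparing them with the parentals, only the al allele has switched, so al is the middle locus and the order is j – al – py.
j–al: (255 + 35)/1500 = 0.1933; al–py: (239 + 35)/1500 = 0.1827.
Expected DCO frequency = 0.1933 × 0.1827 ≈ 0.03532; observed = 35/1500 ≈ 0.02333.
Coefficient of coincidence = 0.02333/0.03532 ≈ 0.66; interference = 1 − 0.66 = 0.34.

0.34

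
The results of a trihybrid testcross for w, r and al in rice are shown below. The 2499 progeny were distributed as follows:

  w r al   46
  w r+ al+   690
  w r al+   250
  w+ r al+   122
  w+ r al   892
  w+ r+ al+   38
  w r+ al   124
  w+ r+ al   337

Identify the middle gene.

w

The two most frequent reciprocal classes, w+ r al and w r+ al+, are the parental types, so the F1 was w+ r al / w r+ al+.
The two rarest classes, w r al and w+ r+ al+, are the double crossovers. Comparing them with the parentals, only the w allele has switched, so w is the middle locus and the order is r – w – al.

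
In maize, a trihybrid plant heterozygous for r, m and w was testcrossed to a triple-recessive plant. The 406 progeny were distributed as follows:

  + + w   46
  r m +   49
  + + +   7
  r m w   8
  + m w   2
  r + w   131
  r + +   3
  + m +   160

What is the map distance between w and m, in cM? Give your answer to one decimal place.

The two most frequent reciprocal classes, r + w and + m +, are the parental types, so the F1 was r + w / + m +.
The two rarest classes, r + + and + m w, are the double crossovers. Comparing them with the parentals, only the w allele has switched, so w is the middle locus and the order is m – w – r.
Crossovers in the m–w interval produce the single-crossover classes r m w and + + + (8 + 7 = 15) plus the double crossovers (5).
RF(m–w) = (15 + 5) / 406 = 20/406 = 0.0493 → 4.9 cM.

4.9 cM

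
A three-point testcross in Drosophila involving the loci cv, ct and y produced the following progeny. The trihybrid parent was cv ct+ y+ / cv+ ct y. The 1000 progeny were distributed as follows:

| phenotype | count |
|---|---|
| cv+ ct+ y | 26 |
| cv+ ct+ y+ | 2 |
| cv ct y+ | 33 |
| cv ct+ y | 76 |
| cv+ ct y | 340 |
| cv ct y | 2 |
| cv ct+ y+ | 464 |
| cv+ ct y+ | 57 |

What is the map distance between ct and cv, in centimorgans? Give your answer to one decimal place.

6.3 centimorgans

The two rarest classes, cv+ ct+ y+ and cv ct y, are the double crossovers. Comparing them with the parentals, only the cv allele has switched, so cv is the middle locus and the order is ct – cv – y.
Crossovers in the ct–cv interval produce the single-crossover classes cv ct y+ and cv+ ct+ y (33 + 26 = 59) plus the double crossovers (4).
RF(ct–cv) = (59 + 4) / 1000 = 63/1000 = 0.0630 → 6.3 centimorgans.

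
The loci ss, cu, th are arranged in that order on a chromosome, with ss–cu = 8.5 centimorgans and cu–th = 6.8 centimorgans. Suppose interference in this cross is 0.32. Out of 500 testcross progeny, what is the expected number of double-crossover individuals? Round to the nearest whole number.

2

Map distances give recombination frequencies of 0.085 and 0.068 for the two intervals.
With interference 0.32 (so coincidence = 0.68), expected double-crossover frequency = 0.085 × 0.068 × 0.68 = 0.00393.
Expected number = 0.00393 × 500 = 1.97 ≈ 2.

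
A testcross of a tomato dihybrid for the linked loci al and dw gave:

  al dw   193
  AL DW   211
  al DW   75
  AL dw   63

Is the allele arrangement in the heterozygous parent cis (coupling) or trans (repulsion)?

cis

The two most frequent classes are AL DW (211) and al dw (193); these are the parental (non-recombinant) types.
So the F1 carried AL DW on one chromosome and al dw on the other — the recessive alleles are on the same chromosome (cis / coupling).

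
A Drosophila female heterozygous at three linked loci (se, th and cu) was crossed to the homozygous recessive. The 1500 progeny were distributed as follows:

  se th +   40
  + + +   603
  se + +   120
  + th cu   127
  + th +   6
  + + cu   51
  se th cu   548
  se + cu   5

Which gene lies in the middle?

The two most frequent reciprocal classes, + + + and se th cu, are the parental types, so the F1 was + + + / se th cu.
The two rarest classes, + th + and se + cu, are the double crossovers. Comparing them with the parentals, only the th allele has switched, so th is the middle locus and the order is cu – th – se.

th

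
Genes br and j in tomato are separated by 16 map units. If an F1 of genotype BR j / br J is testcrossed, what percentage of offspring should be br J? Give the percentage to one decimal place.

A map distance of 16 map units corresponds to a recombination frequency of 0.160.
The F1 is BR j / br J, so br J is a parental gamete class with expected frequency (1 − r)/2 = 0.840/2 = 0.4200.
That is 0.4200 = 42.0% of the progeny.

42.0%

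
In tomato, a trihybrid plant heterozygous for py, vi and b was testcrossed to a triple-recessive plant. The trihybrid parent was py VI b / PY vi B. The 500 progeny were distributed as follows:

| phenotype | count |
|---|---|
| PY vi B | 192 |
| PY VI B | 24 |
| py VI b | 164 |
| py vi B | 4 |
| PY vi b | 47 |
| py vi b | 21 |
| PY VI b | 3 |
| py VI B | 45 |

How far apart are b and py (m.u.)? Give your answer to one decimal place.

The two rarest classes, PY VI b and py vi B, are the double crossovers. Comparing them with the parentals, only the py allele has switched, so py is the middle locus and the order is b – py – vi.
Crossovers in the b–py interval produce the single-crossover classes py VI B and PY vi b (45 + 47 = 92) plus the double crossovers (7).
RF(b–py) = (92 + 7) / 500 = 99/500 = 0.1980 → 19.8 m.u.

19.8 m.u.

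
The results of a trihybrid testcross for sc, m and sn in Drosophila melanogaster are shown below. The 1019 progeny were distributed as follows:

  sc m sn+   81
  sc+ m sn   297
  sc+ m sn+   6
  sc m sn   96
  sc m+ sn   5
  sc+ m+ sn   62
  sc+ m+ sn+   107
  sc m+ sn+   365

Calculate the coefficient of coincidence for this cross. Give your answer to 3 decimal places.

The two most frequent reciprocal classes, sc+ m sn and sc m+ sn+, are the parental types, so the F1 was sc+ m sn / sc m+ sn+.
The two rarest classes, sc+ m sn+ and sc m+ sn, are the double crossovers. Comparing them with the parentals, only the sn allele has switched, so sn is the middle locus and the order is sc – sn – m.
sc–sn: (203 + 11)/1019 = 0.2100; sn–m: (143 + 11)/1019 = 0.1511.
Expected DCO frequency = 0.2100 × 0.1511 ≈ 0.03173; observed = 11/1019 ≈ 0.01079.
Coefficient of coincidence = 0.01079/0.03173 ≈ 0.340.

0.340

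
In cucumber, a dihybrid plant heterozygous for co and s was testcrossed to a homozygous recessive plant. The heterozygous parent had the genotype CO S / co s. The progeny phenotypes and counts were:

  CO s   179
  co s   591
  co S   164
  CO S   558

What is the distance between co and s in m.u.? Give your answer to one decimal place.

The recombinant classes are CO s and co S: 179 + 164 = 343.
Recombination frequency = 343/1492 = 0.2299 ≈ 23.0%, i.e. 23.0 m.u.

23.0 m.u.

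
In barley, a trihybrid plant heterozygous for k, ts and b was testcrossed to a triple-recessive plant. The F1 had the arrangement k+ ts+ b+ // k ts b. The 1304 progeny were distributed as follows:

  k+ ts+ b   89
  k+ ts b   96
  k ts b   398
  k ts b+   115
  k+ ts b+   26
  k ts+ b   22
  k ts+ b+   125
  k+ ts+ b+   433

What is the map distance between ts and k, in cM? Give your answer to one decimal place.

The two rarest classes, k+ ts b+ and k ts+ b, are the double crossovers. Comparing them with the parentals, only the ts allele has switched, so ts is the middle locus and the order is k – ts – b.
Crossovers in the k–ts interval produce the single-crossover classes k ts+ b+ and k+ ts b (125 + 96 = 221) plus the double crossovers (48).
RF(k–ts) = (221 + 48) / 1304 = 269/1304 = 0.2063 → 20.6 cM.

20.6 cM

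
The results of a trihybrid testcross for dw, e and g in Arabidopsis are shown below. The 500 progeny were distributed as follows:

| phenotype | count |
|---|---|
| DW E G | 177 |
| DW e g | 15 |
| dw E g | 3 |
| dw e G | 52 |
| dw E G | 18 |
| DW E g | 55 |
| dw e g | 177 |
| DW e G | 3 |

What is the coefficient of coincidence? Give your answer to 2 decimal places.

The two most frequent reciprocal classes, DW E G and dw e g, are the parental types, so the F1 was DW E G / dw e g.
The two rarest classes, DW e G and dw E g, are the double crossovers. Comparing them with the parentals, only the e allele has switched, so e is the middle locus and the order is g – e – dw.
g–e: (107 + 6)/500 = 0.2260; e–dw: (33 + 6)/500 = 0.0780.
Expected DCO frequency = 0.2260 × 0.0780 ≈ 0.01763; observed = 6/500 ≈ 0.01200.
Coefficient of coincidence = 0.01200/0.01763 ≈ 0.68.

0.68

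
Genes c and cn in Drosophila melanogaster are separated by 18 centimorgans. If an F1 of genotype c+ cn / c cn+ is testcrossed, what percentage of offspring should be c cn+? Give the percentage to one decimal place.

A map distance of 18 centimorgans corresponds to a recombination frequency of 0.180.
The F1 is c+ cn / c cn+, so c cn+ is a parental gamete class with expected frequency (1 − r)/2 = 0.820/2 = 0.4100.
That is 0.4100 = 41.0% of the progeny.

41.0%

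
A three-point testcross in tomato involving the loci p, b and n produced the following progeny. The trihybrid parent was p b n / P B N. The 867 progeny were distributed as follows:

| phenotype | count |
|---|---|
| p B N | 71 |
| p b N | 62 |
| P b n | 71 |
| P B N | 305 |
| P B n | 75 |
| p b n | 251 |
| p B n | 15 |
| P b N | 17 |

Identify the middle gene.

b

The two rarest classes, p B n and P b N, are the double crossovers. Comparing them with the parentals, only the b allele has switched, so b is the middle locus and the order is n – b – p.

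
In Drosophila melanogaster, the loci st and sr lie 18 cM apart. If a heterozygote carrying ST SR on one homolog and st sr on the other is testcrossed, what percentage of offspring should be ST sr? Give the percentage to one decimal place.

9.0%

A map distance of 18 cM corresponds to a recombination frequency of 0.180.
The F1 is ST SR / st sr, so ST sr is a recombinant gamete class with expected frequency r/2 = 0.180/2 = 0.0900.
That is 0.0900 = 9.0% of the progeny.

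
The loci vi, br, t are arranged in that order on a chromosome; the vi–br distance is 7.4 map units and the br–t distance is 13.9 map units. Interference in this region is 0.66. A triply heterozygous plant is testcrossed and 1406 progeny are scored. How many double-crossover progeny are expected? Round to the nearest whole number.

Map distances give recombination frequencies of 0.074 and 0.139 for the two intervals.
With interference 0.66 (so coincidence = 0.34), expected double-crossover frequency = 0.074 × 0.139 × 0.34 = 0.00350.
Expected number = 0.00350 × 1406 = 4.92 ≈ 5.

5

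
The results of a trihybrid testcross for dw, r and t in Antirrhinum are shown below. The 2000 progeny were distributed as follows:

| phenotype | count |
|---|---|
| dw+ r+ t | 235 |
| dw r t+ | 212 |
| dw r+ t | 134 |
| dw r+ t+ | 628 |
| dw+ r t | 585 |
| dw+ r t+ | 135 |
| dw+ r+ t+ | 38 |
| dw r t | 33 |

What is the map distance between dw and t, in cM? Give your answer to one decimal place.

17.0 cM

The two most frequent reciprocal classes, dw+ r t and dw r+ t+, are the parental types, so the F1 was dw+ r t / dw r+ t+.
The two rarest classes, dw r t and dw+ r+ t+, are the double crossovers. Comparing them with the parentals, only the dw allele has switched, so dw is the middle locus and the order is r – dw – t.
Crossovers in the dw–t interval produce the single-crossover classes dw+ r t+ and dw r+ t (135 + 134 = 269) plus the double crossovers (71).
RF(dw–t) = (269 + 71) / 2000 = 340/2000 = 0.1700 → 17.0 cM.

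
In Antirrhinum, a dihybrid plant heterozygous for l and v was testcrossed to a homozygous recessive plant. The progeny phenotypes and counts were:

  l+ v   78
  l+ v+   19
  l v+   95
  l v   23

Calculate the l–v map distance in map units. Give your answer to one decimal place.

The two most frequent classes, l+ v (78) and l v+ (95), are the parental types, so the F1 was l+ v / l v+.
The recombinant classes are l+ v+ and l v: 19 + 23 = 42.
Recombination frequency = 42/215 = 0.1953 ≈ 19.5%, i.e. 19.5 map units.

19.5 map units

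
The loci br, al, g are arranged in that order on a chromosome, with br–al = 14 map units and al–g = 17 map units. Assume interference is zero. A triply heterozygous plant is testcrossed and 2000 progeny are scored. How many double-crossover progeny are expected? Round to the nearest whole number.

Map distances give recombination frequencies of 0.140 and 0.170 for the two intervals.
With no interference, expected double-crossover frequency = 0.140 × 0.170 = 0.02380.
Expected number = 0.02380 × 2000 = 47.60 ≈ 48.

48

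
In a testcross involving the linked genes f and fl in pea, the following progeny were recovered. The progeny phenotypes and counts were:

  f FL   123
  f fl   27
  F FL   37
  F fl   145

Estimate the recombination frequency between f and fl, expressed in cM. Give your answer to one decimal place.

19.3 cM

The two most frequent classes, F fl (145) and f FL (123), are the parental types, so the F1 was F fl / f FL.
The recombinant classes are F FL and f fl: 37 + 27 = 64.
Recombination frequency = 64/332 = 0.1928 ≈ 19.3%, i.e. 19.3 cM.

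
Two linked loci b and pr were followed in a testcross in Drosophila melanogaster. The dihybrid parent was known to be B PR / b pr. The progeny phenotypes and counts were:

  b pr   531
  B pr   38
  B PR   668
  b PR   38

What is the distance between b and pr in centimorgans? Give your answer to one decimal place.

The recombinant classes are B pr and b PR: 38 + 38 = 76.
Recombination frequency = 76/1275 = 0.0596 ≈ 6.0%, i.e. 6.0 centimorgans.

6.0 centimorgans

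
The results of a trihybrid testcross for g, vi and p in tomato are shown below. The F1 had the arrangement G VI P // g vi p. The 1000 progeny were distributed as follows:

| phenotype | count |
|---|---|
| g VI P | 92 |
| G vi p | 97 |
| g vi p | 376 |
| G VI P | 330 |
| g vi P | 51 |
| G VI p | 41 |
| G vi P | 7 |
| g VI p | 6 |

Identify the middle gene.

vi

The two rarest classes, G vi P and g VI p, are the double crossovers. Comparing them with the parentals, only the vi allele has switched, so vi is the middle locus and the order is p – vi – g.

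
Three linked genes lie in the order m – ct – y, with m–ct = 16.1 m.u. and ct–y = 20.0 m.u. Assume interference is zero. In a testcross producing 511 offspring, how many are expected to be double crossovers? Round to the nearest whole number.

Map distances give recombination frequencies of 0.161 and 0.200 for the two intervals.
With no interference, expected double-crossover frequency = 0.161 × 0.200 = 0.03220.
Expected number = 0.03220 × 511 = 16.45 ≈ 16.

16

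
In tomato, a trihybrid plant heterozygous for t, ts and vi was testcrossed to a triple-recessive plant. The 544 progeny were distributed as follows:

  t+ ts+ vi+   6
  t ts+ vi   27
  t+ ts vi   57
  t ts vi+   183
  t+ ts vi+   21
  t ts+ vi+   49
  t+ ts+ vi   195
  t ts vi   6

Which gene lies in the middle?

The two most frequent reciprocal classes, t ts vi+ and t+ ts+ vi, are the parental types, so the F1 was t ts vi+ / t+ ts+ vi.
The two rarest classes, t ts vi and t+ ts+ vi+, are the double crossovers. Comparing them with the parentals, only the vi allele has switched, so vi is the middle locus and the order is t – vi – ts.

vi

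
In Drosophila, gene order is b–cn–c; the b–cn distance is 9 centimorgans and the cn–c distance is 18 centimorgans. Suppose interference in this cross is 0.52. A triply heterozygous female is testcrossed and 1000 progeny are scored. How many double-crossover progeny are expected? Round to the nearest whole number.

Map distances give recombination frequencies of 0.090 and 0.180 for the two intervals.
With interference 0.52 (so coincidence = 0.48), expected double-crossover frequency = 0.090 × 0.180 × 0.48 = 0.00778.
Expected number = 0.00778 × 1000 = 7.78 ≈ 8.

8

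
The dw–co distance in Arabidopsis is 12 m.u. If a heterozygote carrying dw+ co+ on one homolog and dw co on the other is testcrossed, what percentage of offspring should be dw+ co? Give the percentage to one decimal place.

A map distance of 12 m.u. corresponds to a recombination frequency of 0.120.
The F1 is dw+ co+ / dw co, so dw+ co is a recombinant gamete class with expected frequency r/2 = 0.120/2 = 0.0600.
That is 0.0600 = 6.0% of the progeny.

6.0%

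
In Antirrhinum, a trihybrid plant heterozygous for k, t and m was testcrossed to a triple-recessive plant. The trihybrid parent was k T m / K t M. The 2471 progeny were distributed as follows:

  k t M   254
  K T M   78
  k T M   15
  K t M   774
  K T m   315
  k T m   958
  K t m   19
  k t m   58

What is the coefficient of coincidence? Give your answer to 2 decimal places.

The two rarest classes, k T M and K t m, are the double crossovers. Comparing them with the parentals, only the m allele has switched, so m is the middle locus and the order is k – m – t.
k–m: (569 + 34)/2471 = 0.2440; m–t: (136 + 34)/2471 = 0.0688.
Expected DCO frequency = 0.2440 × 0.0688 ≈ 0.01679; observed = 34/2471 ≈ 0.01376.
Coefficient of coincidence = 0.01376/0.01679 ≈ 0.82.

0.82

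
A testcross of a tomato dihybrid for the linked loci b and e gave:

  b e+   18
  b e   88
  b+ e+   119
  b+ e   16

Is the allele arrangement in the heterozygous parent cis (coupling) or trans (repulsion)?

The two most frequent classes are b+ e+ (119) and b e (88); these are the parental (non-recombinant) types.
So the F1 carried b+ e+ on one chromosome and b e on the other — the recessive alleles are on the same chromosome (cis / coupling).

cis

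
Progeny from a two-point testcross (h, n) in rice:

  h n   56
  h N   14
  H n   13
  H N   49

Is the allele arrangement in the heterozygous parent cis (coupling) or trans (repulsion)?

cis

The two most frequent classes are H N (49) and h n (56); these are the parental (non-recombinant) types.
So the F1 carried H N on one chromosome and h n on the other — the recessive alleles are on the same chromosome (cis / coupling).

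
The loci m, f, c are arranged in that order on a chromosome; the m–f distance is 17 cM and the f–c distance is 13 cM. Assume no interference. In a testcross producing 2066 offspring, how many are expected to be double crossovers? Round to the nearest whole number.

46

Map distances give recombination frequencies of 0.170 and 0.130 for the two intervals.
With no interference, expected double-crossover frequency = 0.170 × 0.130 = 0.02210.
Expected number = 0.02210 × 2066 = 45.66 ≈ 46.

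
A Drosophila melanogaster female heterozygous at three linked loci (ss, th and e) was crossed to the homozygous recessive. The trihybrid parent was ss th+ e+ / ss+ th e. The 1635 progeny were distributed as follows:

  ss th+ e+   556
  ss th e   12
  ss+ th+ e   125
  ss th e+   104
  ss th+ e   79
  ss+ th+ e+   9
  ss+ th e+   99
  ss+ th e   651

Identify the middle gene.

ss

The two rarest classes, ss+ th+ e+ and ss th e, are the double crossovers. Comparing them with the parentals, only the ss allele has switched, so ss is the middle locus and the order is e – ss – th.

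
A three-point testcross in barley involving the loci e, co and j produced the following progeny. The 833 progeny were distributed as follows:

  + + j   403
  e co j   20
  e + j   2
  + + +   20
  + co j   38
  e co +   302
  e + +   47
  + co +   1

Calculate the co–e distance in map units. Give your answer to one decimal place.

10.6 map units

The two most frequent reciprocal classes, + + j and e co +, are the parental types, so the F1 was + + j / e co +.
The two rarest classes, e + j and + co +, are the double crossovers. Comparing them with the parentals, only the e allele has switched, so e is the middle locus and the order is j – e – co.
Crossovers in the e–co interval produce the single-crossover classes + co j and e + + (38 + 47 = 85) plus the double crossovers (3).
RF(e–co) = (85 + 3) / 833 = 88/833 = 0.1056 → 10.6 map units.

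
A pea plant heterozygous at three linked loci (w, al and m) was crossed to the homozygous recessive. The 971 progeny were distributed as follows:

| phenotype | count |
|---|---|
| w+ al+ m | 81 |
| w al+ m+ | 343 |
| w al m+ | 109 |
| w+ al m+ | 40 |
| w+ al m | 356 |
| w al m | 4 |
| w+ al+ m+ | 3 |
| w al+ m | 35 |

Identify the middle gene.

The two most frequent reciprocal classes, w al+ m+ and w+ al m, are the parental types, so the F1 was w al+ m+ / w+ al m.
The two rarest classes, w+ al+ m+ and w al m, are the double crossovers. Comparing them with the parentals, only the w allele has switched, so w is the middle locus and the order is m – w – al.

w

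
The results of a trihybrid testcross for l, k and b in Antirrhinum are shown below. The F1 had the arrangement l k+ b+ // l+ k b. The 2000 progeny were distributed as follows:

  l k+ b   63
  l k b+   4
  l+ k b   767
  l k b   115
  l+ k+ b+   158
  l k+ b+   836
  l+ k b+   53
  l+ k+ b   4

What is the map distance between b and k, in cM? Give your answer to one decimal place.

The two rarest classes, l k b+ and l+ k+ b, are the double crossovers. Comparing them with the parentals, only the k allele has switched, so k is the middle locus and the order is l – k – b.
Crossovers in the k–b interval produce the single-crossover classes l k+ b and l+ k b+ (63 + 53 = 116) plus the double crossovers (8).
RF(k–b) = (116 + 8) / 2000 = 124/2000 = 0.0620 → 6.2 cM.

6.2 cM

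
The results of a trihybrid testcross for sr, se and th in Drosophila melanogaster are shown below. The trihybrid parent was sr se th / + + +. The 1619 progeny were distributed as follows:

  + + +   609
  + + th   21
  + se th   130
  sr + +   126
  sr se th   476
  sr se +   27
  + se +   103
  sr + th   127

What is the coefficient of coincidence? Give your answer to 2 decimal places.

The two rarest classes, sr se + and + + th, are the double crossovers. Comparing them with the parentals, only the th allele has switched, so th is the middle locus and the order is se – th – sr.
se–th: (230 + 48)/1619 = 0.1717; th–sr: (256 + 48)/1619 = 0.1878.
Expected DCO frequency = 0.1717 × 0.1878 ≈ 0.03225; observed = 48/1619 ≈ 0.02965.
Coefficient of coincidence = 0.02965/0.03225 ≈ 0.92.

0.92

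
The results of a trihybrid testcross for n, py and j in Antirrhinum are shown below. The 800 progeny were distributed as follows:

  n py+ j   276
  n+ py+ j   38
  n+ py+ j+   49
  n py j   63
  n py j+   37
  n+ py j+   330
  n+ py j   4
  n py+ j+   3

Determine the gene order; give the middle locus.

The two most frequent reciprocal classes, n+ py j+ and n py+ j, are the parental types, so the F1 was n+ py j+ / n py+ j.
The two rarest classes, n+ py j and n py+ j+, are the double crossovers. Comparing them with the parentals, only the j allele has switched, so j is the middle locus and the order is py – j – n.

j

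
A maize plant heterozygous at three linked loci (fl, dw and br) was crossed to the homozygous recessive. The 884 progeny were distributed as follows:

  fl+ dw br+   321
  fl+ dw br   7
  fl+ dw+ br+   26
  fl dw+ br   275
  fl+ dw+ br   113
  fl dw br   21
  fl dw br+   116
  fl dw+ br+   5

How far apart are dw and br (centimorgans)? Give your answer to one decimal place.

The two most frequent reciprocal classes, fl dw+ br and fl+ dw br+, are the parental types, so the F1 was fl dw+ br / fl+ dw br+.
The two rarest classes, fl dw+ br+ and fl+ dw br, are the double crossovers. Comparing them with the parentals, only the br allele has switched, so br is the middle locus and the order is fl – br – dw.
Crossovers in the br–dw interval produce the single-crossover classes fl dw br and fl+ dw+ br+ (21 + 26 = 47) plus the double crossovers (12).
RF(br–dw) = (47 + 12) / 884 = 59/884 = 0.0667 → 6.7 centimorgans.

6.7 centimorgans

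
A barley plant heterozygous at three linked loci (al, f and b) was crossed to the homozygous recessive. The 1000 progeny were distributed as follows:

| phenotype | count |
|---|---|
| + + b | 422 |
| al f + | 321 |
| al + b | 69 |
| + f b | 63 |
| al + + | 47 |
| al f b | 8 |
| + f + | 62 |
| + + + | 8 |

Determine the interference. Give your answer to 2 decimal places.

0.14

The two most frequent reciprocal classes, al f + and + + b, are the parental types, so the F1 was al f + / + + b.
The two rarest classes, al f b and + + +, are the double crossovers. Comparing them with the parentals, only the b allele has switched, so b is the middle locus and the order is al – b – f.
al–b: (131 + 16)/1000 = 0.1470; b–f: (110 + 16)/1000 = 0.1260.
Expected DCO frequency = 0.1470 × 0.1260 ≈ 0.01852; observed = 16/1000 ≈ 0.01600.
Coefficient of coincidence = 0.01600/0.01852 ≈ 0.86; interference = 1 − 0.86 = 0.14.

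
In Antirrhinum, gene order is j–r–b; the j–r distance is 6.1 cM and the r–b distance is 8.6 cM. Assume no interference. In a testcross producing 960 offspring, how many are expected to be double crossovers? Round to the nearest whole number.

5

Map distances give recombination frequencies of 0.061 and 0.086 for the two intervals.
With no interference, expected double-crossover frequency = 0.061 × 0.086 = 0.00525.
Expected number = 0.00525 × 960 = 5.04 ≈ 5.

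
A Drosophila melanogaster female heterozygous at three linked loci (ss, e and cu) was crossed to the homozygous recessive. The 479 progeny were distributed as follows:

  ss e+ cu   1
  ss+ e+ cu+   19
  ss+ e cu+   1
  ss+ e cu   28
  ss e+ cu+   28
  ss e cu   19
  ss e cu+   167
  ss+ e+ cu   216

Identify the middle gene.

ss

The two most frequent reciprocal classes, ss+ e+ cu and ss e cu+, are the parental types, so the F1 was ss+ e+ cu / ss e cu+.
The two rarest classes, ss e+ cu and ss+ e cu+, are the double crossovers. Comparing them with the parentals, only the ss allele has switched, so ss is the middle locus and the order is e – ss – cu.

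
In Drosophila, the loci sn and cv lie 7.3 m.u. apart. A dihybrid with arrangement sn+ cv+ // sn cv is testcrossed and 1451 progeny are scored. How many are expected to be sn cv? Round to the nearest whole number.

A map distance of 7.3 m.u. corresponds to a recombination frequency of 0.073.
The F1 is sn+ cv+ / sn cv, so sn cv is a parental gamete class with expected frequency (1 − r)/2 = 0.927/2 = 0.4635.
Expected number = 0.4635 × 1451 = 672.54 ≈ 673.

673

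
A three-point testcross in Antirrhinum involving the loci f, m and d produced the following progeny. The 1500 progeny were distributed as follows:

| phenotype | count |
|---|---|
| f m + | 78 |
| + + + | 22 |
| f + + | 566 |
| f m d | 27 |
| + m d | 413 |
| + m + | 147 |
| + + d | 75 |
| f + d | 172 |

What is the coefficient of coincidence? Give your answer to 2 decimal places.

The two most frequent reciprocal classes, f + + and + m d, are the parental types, so the F1 was f + + / + m d.
The two rarest classes, + + + and f m d, are the double crossovers. Comparing them with the parentals, only the f allele has switched, so f is the middle locus and the order is d – f – m.
d–f: (319 + 49)/1500 = 0.2453; f–m: (153 + 49)/1500 = 0.1347.
Expected DCO frequency = 0.2453 × 0.1347 ≈ 0.03304; observed = 49/1500 ≈ 0.03267.
Coefficient of coincidence = 0.03267/0.03304 ≈ 0.99.

0.99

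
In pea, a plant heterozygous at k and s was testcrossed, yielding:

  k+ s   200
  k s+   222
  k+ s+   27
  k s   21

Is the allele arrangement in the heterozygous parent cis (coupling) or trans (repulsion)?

trans

The two most frequent classes are k+ s (200) and k s+ (222); these are the parental (non-recombinant) types.
So the F1 carried k+ s on one chromosome and k s+ on the other — the recessive alleles are on opposite chromosomes (trans / repulsion).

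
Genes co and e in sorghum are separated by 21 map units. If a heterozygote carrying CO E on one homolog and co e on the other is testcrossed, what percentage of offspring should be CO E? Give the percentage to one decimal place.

A map distance of 21 map units corresponds to a recombination frequency of 0.210.
The F1 is CO E / co e, so CO E is a parental gamete class with expected frequency (1 − r)/2 = 0.790/2 = 0.3950.
That is 0.3950 = 39.5% of the progeny.

39.5%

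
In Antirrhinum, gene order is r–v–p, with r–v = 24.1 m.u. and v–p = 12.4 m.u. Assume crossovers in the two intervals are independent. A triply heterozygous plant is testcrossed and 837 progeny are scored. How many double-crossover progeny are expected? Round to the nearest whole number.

25

Map distances give recombination frequencies of 0.241 and 0.124 for the two intervals.
With no interference, expected double-crossover frequency = 0.241 × 0.124 = 0.02988.
Expected number = 0.02988 × 837 = 25.01 ≈ 25.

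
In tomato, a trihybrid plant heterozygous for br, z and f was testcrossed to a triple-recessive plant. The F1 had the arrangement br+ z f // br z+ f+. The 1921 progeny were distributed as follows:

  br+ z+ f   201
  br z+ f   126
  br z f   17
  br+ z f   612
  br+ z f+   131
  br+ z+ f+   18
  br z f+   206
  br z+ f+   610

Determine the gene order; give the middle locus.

The two rarest classes, br z f and br+ z+ f+, are the double crossovers. Comparing them with the parentals, only the br allele has switched, so br is the middle locus and the order is f – br – z.

br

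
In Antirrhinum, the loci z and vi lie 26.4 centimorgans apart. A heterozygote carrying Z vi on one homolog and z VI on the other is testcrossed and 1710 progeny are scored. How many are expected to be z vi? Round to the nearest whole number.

226

A map distance of 26.4 centimorgans corresponds to a recombination frequency of 0.264.
The F1 is Z vi / z VI, so z vi is a recombinant gamete class with expected frequency r/2 = 0.264/2 = 0.1320.
Expected number = 0.1320 × 1710 = 225.72 ≈ 226.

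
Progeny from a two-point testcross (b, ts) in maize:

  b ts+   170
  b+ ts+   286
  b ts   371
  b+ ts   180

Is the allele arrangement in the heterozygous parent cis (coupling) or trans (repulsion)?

The two most frequent classes are b+ ts+ (286) and b ts (371); these are the parental (non-recombinant) types.
So the F1 carried b+ ts+ on one chromosome and b ts on the other — the recessive alleles are on the same chromosome (cis / coupling).

cis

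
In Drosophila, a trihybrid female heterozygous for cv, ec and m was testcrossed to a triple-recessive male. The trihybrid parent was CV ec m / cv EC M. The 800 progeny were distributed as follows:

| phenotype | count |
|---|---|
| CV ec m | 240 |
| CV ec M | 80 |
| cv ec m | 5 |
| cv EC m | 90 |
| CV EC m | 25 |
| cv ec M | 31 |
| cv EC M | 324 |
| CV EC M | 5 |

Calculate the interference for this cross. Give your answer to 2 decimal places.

0.33

The two rarest classes, cv ec m and CV EC M, are the double crossovers. Comparing them with the parentals, only the cv allele has switched, so cv is the middle locus and the order is m – cv – ec.
m–cv: (170 + 10)/800 = 0.2250; cv–ec: (56 + 10)/800 = 0.0825.
Expected DCO frequency = 0.2250 × 0.0825 ≈ 0.01856; observed = 10/800 ≈ 0.01250.
Coefficient of coincidence = 0.01250/0.01856 ≈ 0.67; interference = 1 − 0.67 = 0.33.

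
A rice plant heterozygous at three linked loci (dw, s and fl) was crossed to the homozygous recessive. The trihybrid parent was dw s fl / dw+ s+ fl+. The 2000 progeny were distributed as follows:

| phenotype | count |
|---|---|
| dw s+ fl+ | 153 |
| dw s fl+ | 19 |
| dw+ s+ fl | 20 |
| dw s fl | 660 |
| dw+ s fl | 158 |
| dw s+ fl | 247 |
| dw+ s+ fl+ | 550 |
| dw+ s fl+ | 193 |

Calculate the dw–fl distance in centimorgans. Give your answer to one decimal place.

17.5 centimorgans

The two rarest classes, dw s fl+ and dw+ s+ fl, are the double crossovers. Comparing them with the parentals, only the fl allele has switched, so fl is the middle locus and the order is dw – fl – s.
Crossovers in the dw–fl interval produce the single-crossover classes dw+ s fl and dw s+ fl+ (158 + 153 = 311) plus the double crossovers (39).
RF(dw–fl) = (311 + 39) / 2000 = 350/2000 = 0.1750 → 17.5 centimorgans.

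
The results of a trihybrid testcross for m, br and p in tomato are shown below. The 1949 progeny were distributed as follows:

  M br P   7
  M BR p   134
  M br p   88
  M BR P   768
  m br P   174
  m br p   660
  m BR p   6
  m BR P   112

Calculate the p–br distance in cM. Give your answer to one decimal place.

The two most frequent reciprocal classes, M BR P and m br p, are the parental types, so the F1 was M BR P / m br p.
The two rarest classes, M br P and m BR p, are the double crossovers. Comparing them with the parentals, only the br allele has switched, so br is the middle locus and the order is m – br – p.
Crossovers in the br–p interval produce the single-crossover classes M BR p and m br P (134 + 174 = 308) plus the double crossovers (13).
RF(br–p) = (308 + 13) / 1949 = 321/1949 = 0.1647 → 16.5 cM.

16.5 cM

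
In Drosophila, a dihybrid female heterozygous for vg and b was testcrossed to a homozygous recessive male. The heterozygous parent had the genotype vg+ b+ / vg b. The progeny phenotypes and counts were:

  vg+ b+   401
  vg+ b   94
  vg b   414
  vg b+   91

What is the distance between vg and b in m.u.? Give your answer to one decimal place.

18.5 m.u.

The recombinant classes are vg+ b and vg b+: 94 + 91 = 185.
Recombination frequency = 185/1000 = 0.1850 ≈ 18.5%, i.e. 18.5 m.u.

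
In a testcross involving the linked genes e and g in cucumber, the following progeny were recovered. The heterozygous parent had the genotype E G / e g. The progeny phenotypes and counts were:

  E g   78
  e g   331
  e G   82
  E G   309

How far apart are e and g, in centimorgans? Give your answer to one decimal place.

The recombinant classes are E g and e G: 78 + 82 = 160.
Recombination frequency = 160/800 = 0.2000 ≈ 20.0%, i.e. 20.0 centimorgans.

20.0 centimorgans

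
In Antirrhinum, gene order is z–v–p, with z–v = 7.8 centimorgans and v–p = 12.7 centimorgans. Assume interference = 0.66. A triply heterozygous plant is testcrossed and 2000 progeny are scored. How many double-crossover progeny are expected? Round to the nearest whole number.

7

Map distances give recombination frequencies of 0.078 and 0.127 for the two intervals.
With interference 0.66 (so coincidence = 0.34), expected double-crossover frequency = 0.078 × 0.127 × 0.34 = 0.00337.
Expected number = 0.00337 × 2000 = 6.74 ≈ 7.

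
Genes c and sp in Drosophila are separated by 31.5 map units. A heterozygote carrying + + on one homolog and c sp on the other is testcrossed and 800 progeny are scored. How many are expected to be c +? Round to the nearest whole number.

A map distance of 31.5 map units corresponds to a recombination frequency of 0.315.
The F1 is + + / c sp, so c + is a recombinant gamete class with expected frequency r/2 = 0.315/2 = 0.1575.
Expected number = 0.1575 × 800 = 126.00 ≈ 126.

126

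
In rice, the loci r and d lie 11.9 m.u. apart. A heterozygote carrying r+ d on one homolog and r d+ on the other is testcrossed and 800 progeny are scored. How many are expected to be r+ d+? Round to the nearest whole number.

48

A map distance of 11.9 m.u. corresponds to a recombination frequency of 0.119.
The F1 is r+ d / r d+, so r+ d+ is a recombinant gamete class with expected frequency r/2 = 0.119/2 = 0.0595.
Expected number = 0.0595 × 800 = 47.60 ≈ 48.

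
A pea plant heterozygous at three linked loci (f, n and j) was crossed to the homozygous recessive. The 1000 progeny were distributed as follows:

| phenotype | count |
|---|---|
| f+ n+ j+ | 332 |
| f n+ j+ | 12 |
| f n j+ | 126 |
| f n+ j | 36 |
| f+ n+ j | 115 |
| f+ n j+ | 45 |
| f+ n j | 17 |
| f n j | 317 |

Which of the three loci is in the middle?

The two most frequent reciprocal classes, f+ n+ j+ and f n j, are the parental types, so the F1 was f+ n+ j+ / f n j.
The two rarest classes, f n+ j+ and f+ n j, are the double crossovers. Comparing them with the parentals, only the f allele has switched, so f is the middle locus and the order is n – f – j.

f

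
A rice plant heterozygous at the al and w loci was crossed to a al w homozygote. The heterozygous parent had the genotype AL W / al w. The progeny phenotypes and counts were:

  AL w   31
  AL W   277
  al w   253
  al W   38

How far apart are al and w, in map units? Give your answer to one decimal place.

The recombinant classes are AL w and al W: 31 + 38 = 69.
Recombination frequency = 69/599 = 0.1152 ≈ 11.5%, i.e. 11.5 map units.

11.5 map units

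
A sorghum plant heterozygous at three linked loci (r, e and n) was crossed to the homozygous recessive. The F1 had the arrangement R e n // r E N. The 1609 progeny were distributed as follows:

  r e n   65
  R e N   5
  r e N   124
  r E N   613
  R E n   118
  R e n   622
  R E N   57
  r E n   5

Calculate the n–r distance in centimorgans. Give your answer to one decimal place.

The two rarest classes, R e N and r E n, are the double crossovers. Comparing them with the parentals, only the n allele has switched, so n is the middle locus and the order is e – n – r.
Crossovers in the n–r interval produce the single-crossover classes r e n and R E N (65 + 57 = 122) plus the double crossovers (10).
RF(n–r) = (122 + 10) / 1609 = 132/1609 = 0.0820 → 8.2 centimorgans.

8.2 centimorgans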